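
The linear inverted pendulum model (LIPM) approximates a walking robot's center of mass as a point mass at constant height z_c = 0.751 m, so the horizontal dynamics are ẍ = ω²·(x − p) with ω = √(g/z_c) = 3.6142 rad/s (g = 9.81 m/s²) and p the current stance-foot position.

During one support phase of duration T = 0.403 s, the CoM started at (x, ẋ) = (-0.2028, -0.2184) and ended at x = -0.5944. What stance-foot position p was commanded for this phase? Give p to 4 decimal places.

p = 0.0103

ωT = 3.6142·0.403 = 1.456523; cosh(ωT) = 2.262029, sinh(ωT) = 2.028983
x(T) = p + (x₀−p)·cosh(ωT) + (ẋ₀/ω)·sinh(ωT) ⇒ p·(1 − cosh) = x(T) − x₀·cosh − (ẋ₀/ω)·sinh
numerator   = -0.5944 − (-0.2028)·2.262029 − (-0.2184/3.6142)·2.028983 = -0.013053
denominator = 1 − 2.262029 = -1.262029
p = -0.013053 / -1.262029 = 0.0103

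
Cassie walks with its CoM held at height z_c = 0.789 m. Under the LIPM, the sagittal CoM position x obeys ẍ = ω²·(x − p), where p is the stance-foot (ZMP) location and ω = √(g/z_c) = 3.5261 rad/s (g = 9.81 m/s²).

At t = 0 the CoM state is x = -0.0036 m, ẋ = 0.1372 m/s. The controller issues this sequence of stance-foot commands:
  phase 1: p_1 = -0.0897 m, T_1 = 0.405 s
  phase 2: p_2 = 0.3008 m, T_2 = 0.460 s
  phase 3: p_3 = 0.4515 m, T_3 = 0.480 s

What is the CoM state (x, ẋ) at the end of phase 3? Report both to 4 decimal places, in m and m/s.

phase 1: p=-0.0897, T=0.405, ωT=1.428071, cosh=2.205208, sinh=1.965437; start (x,ẋ)=(-0.003600, 0.137200) → end (x,ẋ)=(0.176643, 0.899256)
phase 2: p=0.3008, T=0.460, ωT=1.622006, cosh=2.630370, sinh=2.432867; start (x,ẋ)=(0.176643, 0.899256) → end (x,ẋ)=(0.594672, 1.300291)
phase 3: p=0.4515, T=0.480, ωT=1.692528, cosh=2.808626, sinh=2.624572; start (x,ẋ)=(0.594672, 1.300291) → end (x,ẋ)=(1.821459, 4.977017)

x = 1.8215, ẋ = 4.9770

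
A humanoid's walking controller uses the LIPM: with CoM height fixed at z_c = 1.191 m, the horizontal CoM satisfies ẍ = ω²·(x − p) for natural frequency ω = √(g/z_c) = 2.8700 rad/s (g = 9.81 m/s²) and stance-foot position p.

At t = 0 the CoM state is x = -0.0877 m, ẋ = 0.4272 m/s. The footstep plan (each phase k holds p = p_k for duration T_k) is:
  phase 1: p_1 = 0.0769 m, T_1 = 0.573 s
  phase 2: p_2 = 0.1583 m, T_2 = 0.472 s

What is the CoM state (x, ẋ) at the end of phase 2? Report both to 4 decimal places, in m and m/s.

x = -0.1758, ẋ = -0.8537

phase 1: p=0.0769, T=0.573, ωT=1.644510, cosh=2.685789, sinh=2.492682; start (x,ẋ)=(-0.087700, 0.427200) → end (x,ẋ)=(0.005855, -0.030179)
phase 2: p=0.1583, T=0.472, ωT=1.354640, cosh=2.066703, sinh=1.808663; start (x,ẋ)=(0.005855, -0.030179) → end (x,ẋ)=(-0.175777, -0.853690)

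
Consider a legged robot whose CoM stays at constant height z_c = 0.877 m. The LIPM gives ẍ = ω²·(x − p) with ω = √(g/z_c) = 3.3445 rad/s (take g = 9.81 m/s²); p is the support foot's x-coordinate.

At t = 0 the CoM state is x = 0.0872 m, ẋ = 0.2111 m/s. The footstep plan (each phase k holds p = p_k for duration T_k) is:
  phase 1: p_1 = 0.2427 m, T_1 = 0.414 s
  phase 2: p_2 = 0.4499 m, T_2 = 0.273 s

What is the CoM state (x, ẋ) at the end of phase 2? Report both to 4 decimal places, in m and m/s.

x = -0.3205, ẋ = -2.2249

phase 1: p=0.2427, T=0.414, ωT=1.384623, cosh=2.121869, sinh=1.871451; start (x,ẋ)=(0.087200, 0.211100) → end (x,ẋ)=(0.030873, -0.525358)
phase 2: p=0.4499, T=0.273, ωT=0.913049, cosh=1.446603, sinh=1.045304; start (x,ẋ)=(0.030873, -0.525358) → end (x,ẋ)=(-0.320464, -2.224913)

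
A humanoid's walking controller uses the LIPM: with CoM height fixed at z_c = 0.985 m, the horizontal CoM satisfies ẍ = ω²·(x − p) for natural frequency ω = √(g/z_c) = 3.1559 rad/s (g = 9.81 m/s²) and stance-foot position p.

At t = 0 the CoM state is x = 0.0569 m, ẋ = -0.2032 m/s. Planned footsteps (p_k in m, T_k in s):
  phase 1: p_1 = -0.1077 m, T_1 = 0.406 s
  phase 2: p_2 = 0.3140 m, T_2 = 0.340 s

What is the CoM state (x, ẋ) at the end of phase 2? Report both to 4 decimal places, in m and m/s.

phase 1: p=-0.1077, T=0.406, ωT=1.281295, cosh=1.939490, sinh=1.661812; start (x,ẋ)=(0.056900, -0.203200) → end (x,ẋ)=(0.104540, 0.469143)
phase 2: p=0.3140, T=0.340, ωT=1.073006, cosh=1.633068, sinh=1.291089; start (x,ẋ)=(0.104540, 0.469143) → end (x,ẋ)=(0.163866, -0.087312)

x = 0.1639, ẋ = -0.0873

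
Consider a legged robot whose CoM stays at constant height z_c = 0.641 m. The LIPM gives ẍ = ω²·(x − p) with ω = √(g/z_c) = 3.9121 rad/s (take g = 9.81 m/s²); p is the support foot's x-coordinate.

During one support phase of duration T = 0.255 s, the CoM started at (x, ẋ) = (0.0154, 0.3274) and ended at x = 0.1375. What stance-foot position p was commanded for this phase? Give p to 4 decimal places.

p = -0.0291

ωT = 3.9121·0.255 = 0.997586; cosh(ωT) = 1.540248, sinh(ωT) = 1.171479
x(T) = p + (x₀−p)·cosh(ωT) + (ẋ₀/ω)·sinh(ωT) ⇒ p·(1 − cosh) = x(T) − x₀·cosh − (ẋ₀/ω)·sinh
numerator   = 0.1375 − (0.0154)·1.540248 − (0.3274/3.9121)·1.171479 = 0.015740
denominator = 1 − 1.540248 = -0.540248
p = 0.015740 / -0.540248 = -0.0291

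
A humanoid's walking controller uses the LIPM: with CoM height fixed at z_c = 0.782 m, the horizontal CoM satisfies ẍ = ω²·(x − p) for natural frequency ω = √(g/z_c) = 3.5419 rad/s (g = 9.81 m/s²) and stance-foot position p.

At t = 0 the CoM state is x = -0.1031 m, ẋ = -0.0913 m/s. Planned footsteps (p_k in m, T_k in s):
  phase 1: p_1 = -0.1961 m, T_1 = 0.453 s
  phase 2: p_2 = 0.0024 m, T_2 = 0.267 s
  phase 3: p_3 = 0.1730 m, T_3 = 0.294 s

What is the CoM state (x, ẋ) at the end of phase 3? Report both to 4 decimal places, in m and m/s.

phase 1: p=-0.1961, T=0.453, ωT=1.604481, cosh=2.588135, sinh=2.387141; start (x,ẋ)=(-0.103100, -0.091300) → end (x,ẋ)=(-0.016937, 0.550020)
phase 2: p=0.0024, T=0.267, ωT=0.945687, cosh=1.481497, sinh=1.093085; start (x,ẋ)=(-0.016937, 0.550020) → end (x,ẋ)=(0.143497, 0.739987)
phase 3: p=0.1730, T=0.294, ωT=1.041319, cosh=1.592970, sinh=1.239981; start (x,ẋ)=(0.143497, 0.739987) → end (x,ẋ)=(0.385063, 1.049201)

x = 0.3851, ẋ = 1.0492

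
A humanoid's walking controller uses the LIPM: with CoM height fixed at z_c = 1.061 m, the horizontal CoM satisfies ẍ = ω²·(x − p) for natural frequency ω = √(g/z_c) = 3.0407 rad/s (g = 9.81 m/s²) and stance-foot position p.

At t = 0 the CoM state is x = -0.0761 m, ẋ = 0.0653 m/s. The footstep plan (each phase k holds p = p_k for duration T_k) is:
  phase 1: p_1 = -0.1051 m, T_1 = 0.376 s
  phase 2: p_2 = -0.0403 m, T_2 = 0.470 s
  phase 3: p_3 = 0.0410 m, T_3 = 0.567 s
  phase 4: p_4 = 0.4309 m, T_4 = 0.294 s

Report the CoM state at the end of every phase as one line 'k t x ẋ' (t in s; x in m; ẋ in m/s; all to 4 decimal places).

phase 1: p=-0.1051, T=0.376, ωT=1.143303, cosh=1.727939, sinh=1.409175; start (x,ẋ)=(-0.076100, 0.065300) → end (x,ẋ)=(-0.024727, 0.237096)
phase 2: p=-0.0403, T=0.470, ωT=1.429129, cosh=2.207289, sinh=1.967772; start (x,ẋ)=(-0.024727, 0.237096) → end (x,ẋ)=(0.147509, 0.616517)
phase 3: p=0.0410, T=0.567, ωT=1.724077, cosh=2.892840, sinh=2.714502; start (x,ẋ)=(0.147509, 0.616517) → end (x,ẋ)=(0.899492, 2.662607)
phase 4: p=0.4309, T=0.294, ωT=0.893966, cosh=1.426918, sinh=1.017888; start (x,ẋ)=(0.899492, 2.662607) → end (x,ẋ)=(1.990861, 5.249656)

1 0.3760 -0.0247 0.2371
2 0.8460 0.1475 0.6165
3 1.4130 0.8995 2.6626
4 1.7070 1.9909 5.2497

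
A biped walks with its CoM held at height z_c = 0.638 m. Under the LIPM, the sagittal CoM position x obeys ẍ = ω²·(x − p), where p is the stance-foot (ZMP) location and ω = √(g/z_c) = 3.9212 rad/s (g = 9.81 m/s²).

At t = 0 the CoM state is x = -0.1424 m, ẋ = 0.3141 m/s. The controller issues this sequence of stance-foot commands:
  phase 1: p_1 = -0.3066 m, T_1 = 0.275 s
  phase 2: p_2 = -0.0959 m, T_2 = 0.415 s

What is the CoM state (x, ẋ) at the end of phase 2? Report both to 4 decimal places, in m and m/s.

x = 1.1778, ẋ = 5.1348

phase 1: p=-0.3066, T=0.275, ωT=1.078330, cosh=1.639965, sinh=1.299801; start (x,ẋ)=(-0.142400, 0.314100) → end (x,ẋ)=(0.066800, 1.352004)
phase 2: p=-0.0959, T=0.415, ωT=1.627298, cosh=2.643281, sinh=2.446821; start (x,ẋ)=(0.066800, 1.352004) → end (x,ẋ)=(1.177811, 5.134751)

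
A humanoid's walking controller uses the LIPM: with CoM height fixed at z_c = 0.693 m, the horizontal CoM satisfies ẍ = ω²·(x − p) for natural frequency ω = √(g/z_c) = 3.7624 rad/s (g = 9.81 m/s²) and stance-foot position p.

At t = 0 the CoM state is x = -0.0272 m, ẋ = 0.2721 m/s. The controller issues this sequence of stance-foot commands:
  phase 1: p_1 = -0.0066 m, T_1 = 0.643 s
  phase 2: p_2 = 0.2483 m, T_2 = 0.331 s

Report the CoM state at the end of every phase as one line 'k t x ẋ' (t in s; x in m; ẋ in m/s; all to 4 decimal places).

1 0.6430 0.2799 1.1089
2 0.9740 0.7772 2.2750

phase 1: p=-0.0066, T=0.643, ωT=2.419223, cosh=5.663059, sinh=5.574068; start (x,ẋ)=(-0.027200, 0.272100) → end (x,ẋ)=(0.279862, 1.108898)
phase 2: p=0.2483, T=0.331, ωT=1.245354, cosh=1.881002, sinh=1.593163; start (x,ẋ)=(0.279862, 1.108898) → end (x,ẋ)=(0.777224, 2.275028)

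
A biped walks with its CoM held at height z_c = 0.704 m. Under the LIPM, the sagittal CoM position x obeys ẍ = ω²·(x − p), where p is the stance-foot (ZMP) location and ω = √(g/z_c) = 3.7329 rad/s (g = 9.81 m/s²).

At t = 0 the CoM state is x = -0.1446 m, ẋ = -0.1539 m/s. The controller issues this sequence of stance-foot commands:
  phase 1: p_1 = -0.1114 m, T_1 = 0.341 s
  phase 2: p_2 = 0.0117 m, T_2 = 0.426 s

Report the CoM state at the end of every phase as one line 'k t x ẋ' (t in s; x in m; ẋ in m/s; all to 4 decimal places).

1 0.3410 -0.2432 -0.5003
2 0.7670 -0.9544 -3.5142

phase 1: p=-0.1114, T=0.341, ωT=1.272919, cosh=1.925637, sinh=1.645624; start (x,ẋ)=(-0.144600, -0.153900) → end (x,ẋ)=(-0.243177, -0.500302)
phase 2: p=0.0117, T=0.426, ωT=1.590215, cosh=2.554344, sinh=2.350462; start (x,ẋ)=(-0.243177, -0.500302) → end (x,ẋ)=(-0.954364, -3.514242)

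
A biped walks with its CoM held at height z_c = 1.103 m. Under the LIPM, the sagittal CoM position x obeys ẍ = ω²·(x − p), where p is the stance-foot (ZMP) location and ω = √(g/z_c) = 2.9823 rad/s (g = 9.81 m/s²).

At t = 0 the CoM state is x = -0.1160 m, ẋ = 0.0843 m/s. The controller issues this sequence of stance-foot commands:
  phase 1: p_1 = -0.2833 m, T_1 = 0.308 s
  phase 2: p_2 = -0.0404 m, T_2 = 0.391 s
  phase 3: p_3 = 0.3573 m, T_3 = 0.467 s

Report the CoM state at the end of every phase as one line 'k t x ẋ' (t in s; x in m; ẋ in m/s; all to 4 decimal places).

1 0.3080 -0.0105 0.6480
2 0.6990 0.3270 1.2697
3 1.1660 1.0966 2.5426

phase 1: p=-0.2833, T=0.308, ωT=0.918548, cosh=1.452374, sinh=1.053276; start (x,ẋ)=(-0.116000, 0.084300) → end (x,ẋ)=(-0.010545, 0.647956)
phase 2: p=-0.0404, T=0.391, ωT=1.166079, cosh=1.760486, sinh=1.448899; start (x,ẋ)=(-0.010545, 0.647956) → end (x,ẋ)=(0.326957, 1.269721)
phase 3: p=0.3573, T=0.467, ωT=1.392734, cosh=2.137119, sinh=1.888723; start (x,ẋ)=(0.326957, 1.269721) → end (x,ẋ)=(1.096582, 2.542632)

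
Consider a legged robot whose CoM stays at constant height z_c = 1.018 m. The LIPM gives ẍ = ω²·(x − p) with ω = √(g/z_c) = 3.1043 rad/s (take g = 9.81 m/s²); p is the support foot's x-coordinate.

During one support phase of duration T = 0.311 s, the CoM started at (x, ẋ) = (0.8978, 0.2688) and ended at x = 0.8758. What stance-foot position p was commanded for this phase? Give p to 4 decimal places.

ωT = 3.1043·0.311 = 0.965437; cosh(ωT) = 1.503376, sinh(ωT) = 1.122560
x(T) = p + (x₀−p)·cosh(ωT) + (ẋ₀/ω)·sinh(ωT) ⇒ p·(1 − cosh) = x(T) − x₀·cosh − (ẋ₀/ω)·sinh
numerator   = 0.8758 − (0.8978)·1.503376 − (0.2688/3.1043)·1.122560 = -0.571133
denominator = 1 − 1.503376 = -0.503376
p = -0.571133 / -0.503376 = 1.1346

p = 1.1346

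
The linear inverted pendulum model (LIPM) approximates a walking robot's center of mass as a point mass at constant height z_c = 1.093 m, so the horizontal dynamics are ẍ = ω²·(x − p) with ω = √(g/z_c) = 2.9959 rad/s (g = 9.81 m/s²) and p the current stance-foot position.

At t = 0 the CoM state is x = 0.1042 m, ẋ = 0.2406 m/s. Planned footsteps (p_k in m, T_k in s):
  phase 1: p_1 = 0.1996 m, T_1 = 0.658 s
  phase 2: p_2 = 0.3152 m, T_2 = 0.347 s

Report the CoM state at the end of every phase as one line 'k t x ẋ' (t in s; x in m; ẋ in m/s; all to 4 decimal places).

phase 1: p=0.1996, T=0.658, ωT=1.971302, cosh=3.659648, sinh=3.520372; start (x,ẋ)=(0.104200, 0.240600) → end (x,ẋ)=(0.133190, -0.125642)
phase 2: p=0.3152, T=0.347, ωT=1.039577, cosh=1.590813, sinh=1.237209; start (x,ẋ)=(0.133190, -0.125642) → end (x,ẋ)=(-0.026230, -0.874504)

1 0.6580 0.1332 -0.1256
2 1.0050 -0.0262 -0.8745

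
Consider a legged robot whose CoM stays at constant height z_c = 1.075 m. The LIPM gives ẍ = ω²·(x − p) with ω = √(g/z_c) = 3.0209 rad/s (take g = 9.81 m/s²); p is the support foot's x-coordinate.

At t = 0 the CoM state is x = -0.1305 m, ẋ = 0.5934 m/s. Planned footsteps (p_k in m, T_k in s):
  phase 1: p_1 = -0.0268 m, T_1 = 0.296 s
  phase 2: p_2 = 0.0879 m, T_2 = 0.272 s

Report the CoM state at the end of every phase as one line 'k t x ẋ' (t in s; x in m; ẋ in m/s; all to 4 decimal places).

1 0.2960 0.0252 0.5279
2 0.5680 0.1631 0.5426

phase 1: p=-0.0268, T=0.296, ωT=0.894186, cosh=1.427143, sinh=1.018203; start (x,ẋ)=(-0.130500, 0.593400) → end (x,ẋ)=(0.025212, 0.527897)
phase 2: p=0.0879, T=0.272, ωT=0.821685, cosh=1.357009, sinh=0.917319; start (x,ẋ)=(0.025212, 0.527897) → end (x,ẋ)=(0.163132, 0.542646)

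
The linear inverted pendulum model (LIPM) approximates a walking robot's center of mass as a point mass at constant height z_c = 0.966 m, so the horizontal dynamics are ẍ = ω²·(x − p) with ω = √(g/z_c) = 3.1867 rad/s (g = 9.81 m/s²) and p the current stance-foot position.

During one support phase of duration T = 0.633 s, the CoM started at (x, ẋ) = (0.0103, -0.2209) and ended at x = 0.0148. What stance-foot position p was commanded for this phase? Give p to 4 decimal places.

ωT = 3.1867·0.633 = 2.017181; cosh(ωT) = 3.825068, sinh(ωT) = 3.692038
x(T) = p + (x₀−p)·cosh(ωT) + (ẋ₀/ω)·sinh(ωT) ⇒ p·(1 − cosh) = x(T) − x₀·cosh − (ẋ₀/ω)·sinh
numerator   = 0.0148 − (0.0103)·3.825068 − (-0.2209/3.1867)·3.692038 = 0.231331
denominator = 1 − 3.825068 = -2.825068
p = 0.231331 / -2.825068 = -0.0819

p = -0.0819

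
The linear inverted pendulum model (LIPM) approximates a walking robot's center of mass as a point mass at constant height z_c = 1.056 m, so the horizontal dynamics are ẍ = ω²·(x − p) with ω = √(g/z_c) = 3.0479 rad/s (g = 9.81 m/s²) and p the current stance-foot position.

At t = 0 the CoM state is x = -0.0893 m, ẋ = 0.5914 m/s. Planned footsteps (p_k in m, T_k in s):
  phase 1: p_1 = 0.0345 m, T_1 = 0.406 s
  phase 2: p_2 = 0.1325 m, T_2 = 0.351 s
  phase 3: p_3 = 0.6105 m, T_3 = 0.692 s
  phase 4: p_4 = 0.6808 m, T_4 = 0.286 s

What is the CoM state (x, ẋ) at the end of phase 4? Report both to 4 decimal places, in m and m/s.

x = -0.0033, ẋ = -1.9113

phase 1: p=0.0345, T=0.406, ωT=1.237447, cosh=1.868464, sinh=1.578340; start (x,ẋ)=(-0.089300, 0.591400) → end (x,ẋ)=(0.109438, 0.509454)
phase 2: p=0.1325, T=0.351, ωT=1.069813, cosh=1.628953, sinh=1.285881; start (x,ẋ)=(0.109438, 0.509454) → end (x,ẋ)=(0.309867, 0.739491)
phase 3: p=0.6105, T=0.692, ωT=2.109147, cosh=4.181274, sinh=4.059933; start (x,ẋ)=(0.309867, 0.739491) → end (x,ẋ)=(0.338504, -0.628101)
phase 4: p=0.6808, T=0.286, ωT=0.871699, cosh=1.404605, sinh=0.986365; start (x,ẋ)=(0.338504, -0.628101) → end (x,ẋ)=(-0.003258, -1.911293)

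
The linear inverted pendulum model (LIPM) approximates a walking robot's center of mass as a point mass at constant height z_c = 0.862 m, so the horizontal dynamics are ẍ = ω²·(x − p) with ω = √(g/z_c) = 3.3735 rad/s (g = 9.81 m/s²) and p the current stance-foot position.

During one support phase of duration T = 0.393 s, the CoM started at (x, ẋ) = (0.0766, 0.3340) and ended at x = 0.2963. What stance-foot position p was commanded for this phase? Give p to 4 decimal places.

ωT = 3.3735·0.393 = 1.325786; cosh(ωT) = 2.015368, sinh(ωT) = 1.749774
x(T) = p + (x₀−p)·cosh(ωT) + (ẋ₀/ω)·sinh(ωT) ⇒ p·(1 − cosh) = x(T) − x₀·cosh − (ẋ₀/ω)·sinh
numerator   = 0.2963 − (0.0766)·2.015368 − (0.3340/3.3735)·1.749774 = -0.031317
denominator = 1 − 2.015368 = -1.015368
p = -0.031317 / -1.015368 = 0.0308

p = 0.0308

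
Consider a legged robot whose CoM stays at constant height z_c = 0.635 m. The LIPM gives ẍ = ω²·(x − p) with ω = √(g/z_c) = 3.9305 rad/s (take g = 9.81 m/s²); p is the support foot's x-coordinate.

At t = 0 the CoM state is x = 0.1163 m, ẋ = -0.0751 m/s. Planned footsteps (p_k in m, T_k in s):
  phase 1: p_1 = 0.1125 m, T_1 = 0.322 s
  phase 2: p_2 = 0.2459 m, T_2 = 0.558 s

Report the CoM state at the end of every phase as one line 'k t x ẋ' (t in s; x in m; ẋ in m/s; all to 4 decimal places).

1 0.3220 0.0886 -0.1193
2 0.8800 -0.6023 -3.2782

phase 1: p=0.1125, T=0.322, ωT=1.265621, cosh=1.913679, sinh=1.631615; start (x,ẋ)=(0.116300, -0.075100) → end (x,ẋ)=(0.088597, -0.119348)
phase 2: p=0.2459, T=0.558, ωT=2.193219, cosh=4.537789, sinh=4.426232; start (x,ẋ)=(0.088597, -0.119348) → end (x,ẋ)=(-0.602309, -3.278227)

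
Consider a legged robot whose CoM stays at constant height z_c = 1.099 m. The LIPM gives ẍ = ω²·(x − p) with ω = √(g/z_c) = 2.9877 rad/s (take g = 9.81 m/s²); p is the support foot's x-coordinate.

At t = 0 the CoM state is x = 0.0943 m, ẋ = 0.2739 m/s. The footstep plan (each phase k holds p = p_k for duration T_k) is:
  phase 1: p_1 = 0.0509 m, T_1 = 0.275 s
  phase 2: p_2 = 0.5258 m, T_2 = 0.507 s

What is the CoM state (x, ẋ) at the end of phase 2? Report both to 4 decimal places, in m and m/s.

phase 1: p=0.0509, T=0.275, ωT=0.821618, cosh=1.356948, sinh=0.917228; start (x,ẋ)=(0.094300, 0.273900) → end (x,ẋ)=(0.193879, 0.490601)
phase 2: p=0.5258, T=0.507, ωT=1.514764, cosh=2.384104, sinh=2.164244; start (x,ẋ)=(0.193879, 0.490601) → end (x,ẋ)=(0.089850, -0.976592)

x = 0.0899, ẋ = -0.9766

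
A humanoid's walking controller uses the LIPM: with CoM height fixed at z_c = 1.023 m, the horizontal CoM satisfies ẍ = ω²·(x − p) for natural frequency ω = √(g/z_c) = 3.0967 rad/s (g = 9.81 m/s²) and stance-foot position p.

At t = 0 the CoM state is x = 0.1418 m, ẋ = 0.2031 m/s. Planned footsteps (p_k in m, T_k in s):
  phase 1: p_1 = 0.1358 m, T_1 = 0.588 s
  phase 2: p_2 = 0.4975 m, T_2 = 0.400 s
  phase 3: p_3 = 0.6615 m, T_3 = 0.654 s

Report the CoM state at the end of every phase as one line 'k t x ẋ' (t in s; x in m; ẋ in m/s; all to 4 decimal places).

1 0.5880 0.3521 0.6996
2 0.9880 0.5826 0.5967
3 1.6420 1.0748 1.3908

phase 1: p=0.1358, T=0.588, ωT=1.820860, cosh=3.169526, sinh=3.007640; start (x,ẋ)=(0.141800, 0.203100) → end (x,ẋ)=(0.352076, 0.699613)
phase 2: p=0.4975, T=0.400, ωT=1.238680, cosh=1.870411, sinh=1.580644; start (x,ẋ)=(0.352076, 0.699613) → end (x,ẋ)=(0.582600, 0.596746)
phase 3: p=0.6615, T=0.654, ωT=2.025242, cosh=3.854953, sinh=3.722991; start (x,ẋ)=(0.582600, 0.596746) → end (x,ẋ)=(1.074779, 1.390792)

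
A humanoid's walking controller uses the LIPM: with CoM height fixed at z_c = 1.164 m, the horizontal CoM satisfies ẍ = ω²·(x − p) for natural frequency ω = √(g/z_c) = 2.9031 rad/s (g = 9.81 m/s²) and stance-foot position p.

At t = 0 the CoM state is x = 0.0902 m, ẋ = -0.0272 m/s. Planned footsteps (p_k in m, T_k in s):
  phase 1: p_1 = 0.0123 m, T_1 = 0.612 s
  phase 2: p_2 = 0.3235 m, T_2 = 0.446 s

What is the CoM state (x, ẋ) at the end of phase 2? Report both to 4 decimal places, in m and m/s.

phase 1: p=0.0123, T=0.612, ωT=1.776697, cosh=3.039750, sinh=2.870554; start (x,ẋ)=(0.090200, -0.027200) → end (x,ẋ)=(0.222201, 0.566499)
phase 2: p=0.3235, T=0.446, ωT=1.294783, cosh=1.962080, sinh=1.688122; start (x,ẋ)=(0.222201, 0.566499) → end (x,ẋ)=(0.454157, 0.615073)

x = 0.4542, ẋ = 0.6151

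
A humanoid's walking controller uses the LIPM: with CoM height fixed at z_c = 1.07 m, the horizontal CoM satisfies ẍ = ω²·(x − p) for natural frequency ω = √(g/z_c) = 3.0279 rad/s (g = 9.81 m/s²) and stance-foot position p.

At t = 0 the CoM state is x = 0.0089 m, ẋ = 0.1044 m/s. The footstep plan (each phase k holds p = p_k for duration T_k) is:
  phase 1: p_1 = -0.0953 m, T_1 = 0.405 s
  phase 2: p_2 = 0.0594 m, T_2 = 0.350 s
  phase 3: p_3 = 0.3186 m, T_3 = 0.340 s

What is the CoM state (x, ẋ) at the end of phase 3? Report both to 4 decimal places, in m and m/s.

x = 1.1857, ẋ = 2.9562

phase 1: p=-0.0953, T=0.405, ωT=1.226300, cosh=1.850984, sinh=1.557608; start (x,ẋ)=(0.008900, 0.104400) → end (x,ẋ)=(0.151278, 0.684679)
phase 2: p=0.0594, T=0.350, ωT=1.059765, cosh=1.616115, sinh=1.269578; start (x,ẋ)=(0.151278, 0.684679) → end (x,ẋ)=(0.494967, 1.459713)
phase 3: p=0.3186, T=0.340, ωT=1.029486, cosh=1.578408, sinh=1.221218; start (x,ẋ)=(0.494967, 1.459713) → end (x,ẋ)=(1.185713, 2.956179)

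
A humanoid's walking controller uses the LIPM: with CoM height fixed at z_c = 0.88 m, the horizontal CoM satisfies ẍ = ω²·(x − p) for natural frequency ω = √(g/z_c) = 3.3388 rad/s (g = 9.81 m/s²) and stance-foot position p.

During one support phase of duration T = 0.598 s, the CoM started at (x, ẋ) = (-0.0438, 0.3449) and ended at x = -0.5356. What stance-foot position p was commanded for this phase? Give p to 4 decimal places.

ωT = 3.3388·0.598 = 1.996602; cosh(ωT) = 3.749895, sinh(ωT) = 3.614099
x(T) = p + (x₀−p)·cosh(ωT) + (ẋ₀/ω)·sinh(ωT) ⇒ p·(1 − cosh) = x(T) − x₀·cosh − (ẋ₀/ω)·sinh
numerator   = -0.5356 − (-0.0438)·3.749895 − (0.3449/3.3388)·3.614099 = -0.744693
denominator = 1 − 3.749895 = -2.749895
p = -0.744693 / -2.749895 = 0.2708

p = 0.2708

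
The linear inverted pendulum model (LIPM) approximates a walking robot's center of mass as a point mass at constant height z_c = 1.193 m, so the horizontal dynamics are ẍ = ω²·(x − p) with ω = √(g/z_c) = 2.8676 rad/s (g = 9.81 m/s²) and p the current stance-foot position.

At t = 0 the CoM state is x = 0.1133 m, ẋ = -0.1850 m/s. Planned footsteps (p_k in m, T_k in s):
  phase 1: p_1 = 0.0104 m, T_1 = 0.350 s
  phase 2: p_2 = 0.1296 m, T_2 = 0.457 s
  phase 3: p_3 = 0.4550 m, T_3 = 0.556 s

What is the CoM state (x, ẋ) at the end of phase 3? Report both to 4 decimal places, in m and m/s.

phase 1: p=0.0104, T=0.350, ωT=1.003660, cosh=1.547392, sinh=1.180857; start (x,ẋ)=(0.113300, -0.185000) → end (x,ẋ)=(0.093445, 0.062175)
phase 2: p=0.1296, T=0.457, ωT=1.310493, cosh=1.988845, sinh=1.719158; start (x,ẋ)=(0.093445, 0.062175) → end (x,ẋ)=(0.094968, -0.054583)
phase 3: p=0.4550, T=0.556, ωT=1.594386, cosh=2.564168, sinh=2.361134; start (x,ẋ)=(0.094968, -0.054583) → end (x,ẋ)=(-0.513125, -2.577660)

x = -0.5131, ẋ = -2.5777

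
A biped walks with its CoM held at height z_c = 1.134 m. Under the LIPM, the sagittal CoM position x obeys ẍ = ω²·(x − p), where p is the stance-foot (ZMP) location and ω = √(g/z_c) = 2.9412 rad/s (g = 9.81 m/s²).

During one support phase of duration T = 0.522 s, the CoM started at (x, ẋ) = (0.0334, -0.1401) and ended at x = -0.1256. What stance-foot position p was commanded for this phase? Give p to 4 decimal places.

p = 0.0709

ωT = 2.9412·0.522 = 1.535306; cosh(ωT) = 2.429069, sinh(ωT) = 2.213679
x(T) = p + (x₀−p)·cosh(ωT) + (ẋ₀/ω)·sinh(ωT) ⇒ p·(1 − cosh) = x(T) − x₀·cosh − (ẋ₀/ω)·sinh
numerator   = -0.1256 − (0.0334)·2.429069 − (-0.1401/2.9412)·2.213679 = -0.101285
denominator = 1 − 2.429069 = -1.429069
p = -0.101285 / -1.429069 = 0.0709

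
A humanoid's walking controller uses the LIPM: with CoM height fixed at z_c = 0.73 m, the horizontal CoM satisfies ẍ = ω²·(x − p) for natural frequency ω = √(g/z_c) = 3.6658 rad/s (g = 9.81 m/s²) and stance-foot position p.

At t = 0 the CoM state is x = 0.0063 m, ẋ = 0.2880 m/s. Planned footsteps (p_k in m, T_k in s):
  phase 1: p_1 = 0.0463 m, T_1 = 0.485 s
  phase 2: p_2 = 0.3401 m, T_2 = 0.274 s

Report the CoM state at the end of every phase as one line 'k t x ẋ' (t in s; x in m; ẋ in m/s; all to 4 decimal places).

1 0.4850 0.1504 0.4550
2 0.7590 0.1931 -0.1176

phase 1: p=0.0463, T=0.485, ωT=1.777913, cosh=3.043242, sinh=2.874252; start (x,ẋ)=(0.006300, 0.288000) → end (x,ẋ)=(0.150383, 0.454996)
phase 2: p=0.3401, T=0.274, ωT=1.004429, cosh=1.548301, sinh=1.182047; start (x,ẋ)=(0.150383, 0.454996) → end (x,ẋ)=(0.193076, -0.117600)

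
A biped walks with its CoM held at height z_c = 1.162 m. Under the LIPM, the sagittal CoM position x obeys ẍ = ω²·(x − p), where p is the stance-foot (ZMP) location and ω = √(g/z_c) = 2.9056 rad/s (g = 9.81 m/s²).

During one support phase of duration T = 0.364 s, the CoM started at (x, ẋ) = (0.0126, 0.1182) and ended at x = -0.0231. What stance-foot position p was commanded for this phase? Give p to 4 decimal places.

ωT = 2.9056·0.364 = 1.057638; cosh(ωT) = 1.613419, sinh(ωT) = 1.266144
x(T) = p + (x₀−p)·cosh(ωT) + (ẋ₀/ω)·sinh(ωT) ⇒ p·(1 − cosh) = x(T) − x₀·cosh − (ẋ₀/ω)·sinh
numerator   = -0.0231 − (0.0126)·1.613419 − (0.1182/2.9056)·1.266144 = -0.094936
denominator = 1 − 1.613419 = -0.613419
p = -0.094936 / -0.613419 = 0.1548

p = 0.1548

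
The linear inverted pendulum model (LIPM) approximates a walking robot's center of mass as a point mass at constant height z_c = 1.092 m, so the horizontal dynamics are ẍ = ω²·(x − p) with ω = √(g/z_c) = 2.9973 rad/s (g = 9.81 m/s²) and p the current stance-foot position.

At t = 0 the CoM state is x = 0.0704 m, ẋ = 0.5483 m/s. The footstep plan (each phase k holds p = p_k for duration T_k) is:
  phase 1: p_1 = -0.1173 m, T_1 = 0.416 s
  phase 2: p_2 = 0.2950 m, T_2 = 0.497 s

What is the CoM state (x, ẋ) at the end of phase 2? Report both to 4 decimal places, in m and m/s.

x = 2.1943, ẋ = 5.9706

phase 1: p=-0.1173, T=0.416, ωT=1.246877, cosh=1.883430, sinh=1.596029; start (x,ẋ)=(0.070400, 0.548300) → end (x,ẋ)=(0.528183, 1.930600)
phase 2: p=0.2950, T=0.497, ωT=1.489658, cosh=2.330514, sinh=2.105065; start (x,ẋ)=(0.528183, 1.930600) → end (x,ẋ)=(2.194337, 5.970563)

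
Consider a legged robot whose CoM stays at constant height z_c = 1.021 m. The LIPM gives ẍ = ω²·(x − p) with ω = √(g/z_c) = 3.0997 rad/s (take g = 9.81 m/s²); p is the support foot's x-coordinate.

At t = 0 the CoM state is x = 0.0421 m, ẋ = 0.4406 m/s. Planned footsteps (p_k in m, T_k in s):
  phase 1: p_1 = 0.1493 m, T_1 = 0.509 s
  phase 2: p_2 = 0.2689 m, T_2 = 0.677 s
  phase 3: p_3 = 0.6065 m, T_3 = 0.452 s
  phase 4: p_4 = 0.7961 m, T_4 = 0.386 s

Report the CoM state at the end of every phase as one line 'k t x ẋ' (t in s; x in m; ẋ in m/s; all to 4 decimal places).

phase 1: p=0.1493, T=0.509, ωT=1.577747, cosh=2.525235, sinh=2.318796; start (x,ẋ)=(0.042100, 0.440600) → end (x,ẋ)=(0.208195, 0.342111)
phase 2: p=0.2689, T=0.677, ωT=2.098497, cosh=4.138273, sinh=4.015632; start (x,ẋ)=(0.208195, 0.342111) → end (x,ẋ)=(0.460887, 0.660137)
phase 3: p=0.6065, T=0.452, ωT=1.401064, cosh=2.152927, sinh=1.906592; start (x,ẋ)=(0.460887, 0.660137) → end (x,ẋ)=(0.699049, 0.560675)
phase 4: p=0.7961, T=0.386, ωT=1.196484, cosh=1.805360, sinh=1.503105; start (x,ẋ)=(0.699049, 0.560675) → end (x,ẋ)=(0.892771, 0.560044)

1 0.5090 0.2082 0.3421
2 1.1860 0.4609 0.6601
3 1.6380 0.6990 0.5607
4 2.0240 0.8928 0.5600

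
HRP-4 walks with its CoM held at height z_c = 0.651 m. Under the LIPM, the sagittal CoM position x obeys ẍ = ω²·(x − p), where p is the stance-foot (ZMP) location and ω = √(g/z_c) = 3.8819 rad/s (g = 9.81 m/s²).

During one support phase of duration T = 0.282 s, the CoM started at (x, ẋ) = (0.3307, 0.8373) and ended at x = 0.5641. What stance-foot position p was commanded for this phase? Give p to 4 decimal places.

ωT = 3.8819·0.282 = 1.094696; cosh(ωT) = 1.661457, sinh(ωT) = 1.326816
x(T) = p + (x₀−p)·cosh(ωT) + (ẋ₀/ω)·sinh(ωT) ⇒ p·(1 − cosh) = x(T) − x₀·cosh − (ẋ₀/ω)·sinh
numerator   = 0.5641 − (0.3307)·1.661457 − (0.8373/3.8819)·1.326816 = -0.271529
denominator = 1 − 1.661457 = -0.661457
p = -0.271529 / -0.661457 = 0.4105

p = 0.4105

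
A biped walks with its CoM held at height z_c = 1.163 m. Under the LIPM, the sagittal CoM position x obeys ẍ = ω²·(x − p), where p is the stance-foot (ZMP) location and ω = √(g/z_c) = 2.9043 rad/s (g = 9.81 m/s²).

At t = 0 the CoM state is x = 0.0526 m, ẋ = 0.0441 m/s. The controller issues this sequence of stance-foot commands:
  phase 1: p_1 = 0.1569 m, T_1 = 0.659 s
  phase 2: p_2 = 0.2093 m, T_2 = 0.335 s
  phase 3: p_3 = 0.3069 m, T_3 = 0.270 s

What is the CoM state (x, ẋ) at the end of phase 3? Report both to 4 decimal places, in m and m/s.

x = -1.7310, ẋ = -5.7540

phase 1: p=0.1569, T=0.659, ωT=1.913934, cosh=3.463602, sinh=3.316103; start (x,ẋ)=(0.052600, 0.044100) → end (x,ẋ)=(-0.154001, -0.851764)
phase 2: p=0.2093, T=0.335, ωT=0.972941, cosh=1.511841, sinh=1.133871; start (x,ẋ)=(-0.154001, -0.851764) → end (x,ẋ)=(-0.672491, -2.484119)
phase 3: p=0.3069, T=0.270, ωT=0.784161, cosh=1.323535, sinh=0.867033; start (x,ẋ)=(-0.672491, -2.484119) → end (x,ẋ)=(-1.730954, -5.754048)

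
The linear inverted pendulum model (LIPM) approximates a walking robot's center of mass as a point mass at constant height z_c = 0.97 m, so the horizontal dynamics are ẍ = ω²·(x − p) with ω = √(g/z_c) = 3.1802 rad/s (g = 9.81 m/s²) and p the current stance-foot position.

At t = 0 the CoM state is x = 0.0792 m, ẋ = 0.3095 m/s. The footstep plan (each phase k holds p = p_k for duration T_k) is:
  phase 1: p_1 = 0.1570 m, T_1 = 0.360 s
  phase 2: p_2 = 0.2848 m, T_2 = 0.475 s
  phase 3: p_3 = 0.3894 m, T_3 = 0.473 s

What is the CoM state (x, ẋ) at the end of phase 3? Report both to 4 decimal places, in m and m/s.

phase 1: p=0.1570, T=0.360, ωT=1.144872, cosh=1.730152, sinh=1.411887; start (x,ẋ)=(0.079200, 0.309500) → end (x,ẋ)=(0.159800, 0.186153)
phase 2: p=0.2848, T=0.475, ωT=1.510595, cosh=2.375102, sinh=2.154323; start (x,ẋ)=(0.159800, 0.186153) → end (x,ẋ)=(0.114017, -0.414261)
phase 3: p=0.3894, T=0.473, ωT=1.504235, cosh=2.361447, sinh=2.139260; start (x,ẋ)=(0.114017, -0.414261) → end (x,ẋ)=(-0.539569, -2.851765)

x = -0.5396, ẋ = -2.8518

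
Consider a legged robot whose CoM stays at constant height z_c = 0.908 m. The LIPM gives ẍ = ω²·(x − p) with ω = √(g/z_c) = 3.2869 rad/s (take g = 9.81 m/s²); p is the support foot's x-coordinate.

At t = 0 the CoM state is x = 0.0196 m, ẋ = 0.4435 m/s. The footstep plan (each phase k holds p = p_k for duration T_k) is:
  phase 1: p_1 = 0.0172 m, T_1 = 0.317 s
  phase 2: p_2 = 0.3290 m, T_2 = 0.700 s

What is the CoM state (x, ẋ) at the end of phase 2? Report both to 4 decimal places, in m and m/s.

phase 1: p=0.0172, T=0.317, ωT=1.041947, cosh=1.593749, sinh=1.240982; start (x,ẋ)=(0.019600, 0.443500) → end (x,ẋ)=(0.188470, 0.716617)
phase 2: p=0.3290, T=0.700, ωT=2.300830, cosh=5.041320, sinh=4.941144; start (x,ẋ)=(0.188470, 0.716617) → end (x,ẋ)=(0.697824, 1.330347)

x = 0.6978, ẋ = 1.3303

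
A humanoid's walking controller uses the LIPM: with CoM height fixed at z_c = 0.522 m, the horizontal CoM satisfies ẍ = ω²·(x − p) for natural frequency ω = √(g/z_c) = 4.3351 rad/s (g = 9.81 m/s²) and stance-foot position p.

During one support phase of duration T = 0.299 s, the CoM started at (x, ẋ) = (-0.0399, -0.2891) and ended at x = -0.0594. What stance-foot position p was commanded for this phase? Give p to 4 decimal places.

p = -0.1366

ωT = 4.3351·0.299 = 1.296195; cosh(ωT) = 1.964466, sinh(ωT) = 1.690895
x(T) = p + (x₀−p)·cosh(ωT) + (ẋ₀/ω)·sinh(ωT) ⇒ p·(1 − cosh) = x(T) − x₀·cosh − (ẋ₀/ω)·sinh
numerator   = -0.0594 − (-0.0399)·1.964466 − (-0.2891/4.3351)·1.690895 = 0.131745
denominator = 1 − 1.964466 = -0.964466
p = 0.131745 / -0.964466 = -0.1366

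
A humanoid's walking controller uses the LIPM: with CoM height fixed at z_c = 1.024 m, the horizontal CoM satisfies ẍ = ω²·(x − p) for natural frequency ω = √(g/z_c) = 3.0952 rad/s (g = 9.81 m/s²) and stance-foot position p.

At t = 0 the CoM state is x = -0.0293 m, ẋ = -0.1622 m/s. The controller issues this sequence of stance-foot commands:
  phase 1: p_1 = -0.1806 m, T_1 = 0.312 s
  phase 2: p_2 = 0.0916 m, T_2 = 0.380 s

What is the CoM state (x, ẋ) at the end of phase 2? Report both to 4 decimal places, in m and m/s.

phase 1: p=-0.1806, T=0.312, ωT=0.965702, cosh=1.503674, sinh=1.122958; start (x,ẋ)=(-0.029300, -0.162200) → end (x,ẋ)=(-0.011941, 0.281990)
phase 2: p=0.0916, T=0.380, ωT=1.176176, cosh=1.775205, sinh=1.466749; start (x,ẋ)=(-0.011941, 0.281990) → end (x,ẋ)=(0.041422, 0.030524)

x = 0.0414, ẋ = 0.0305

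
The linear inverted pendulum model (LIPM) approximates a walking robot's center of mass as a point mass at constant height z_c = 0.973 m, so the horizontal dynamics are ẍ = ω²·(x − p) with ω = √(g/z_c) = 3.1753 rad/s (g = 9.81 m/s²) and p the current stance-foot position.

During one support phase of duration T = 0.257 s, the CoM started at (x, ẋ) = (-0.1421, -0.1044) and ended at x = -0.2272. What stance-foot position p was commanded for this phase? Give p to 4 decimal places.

ωT = 3.1753·0.257 = 0.816052; cosh(ωT) = 1.351864, sinh(ωT) = 0.909690
x(T) = p + (x₀−p)·cosh(ωT) + (ẋ₀/ω)·sinh(ωT) ⇒ p·(1 − cosh) = x(T) − x₀·cosh − (ẋ₀/ω)·sinh
numerator   = -0.2272 − (-0.1421)·1.351864 − (-0.1044/3.1753)·0.909690 = -0.005191
denominator = 1 − 1.351864 = -0.351864
p = -0.005191 / -0.351864 = 0.0148

p = 0.0148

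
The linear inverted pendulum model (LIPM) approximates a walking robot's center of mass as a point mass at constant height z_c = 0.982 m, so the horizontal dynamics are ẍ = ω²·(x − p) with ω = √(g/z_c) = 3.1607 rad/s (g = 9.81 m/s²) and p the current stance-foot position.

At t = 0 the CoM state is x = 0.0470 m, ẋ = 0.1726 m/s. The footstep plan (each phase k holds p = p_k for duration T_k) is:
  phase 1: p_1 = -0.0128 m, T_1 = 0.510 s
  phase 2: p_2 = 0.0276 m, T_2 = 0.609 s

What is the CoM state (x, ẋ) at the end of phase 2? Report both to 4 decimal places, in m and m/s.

phase 1: p=-0.0128, T=0.510, ωT=1.611957, cosh=2.606054, sinh=2.406557; start (x,ẋ)=(0.047000, 0.172600) → end (x,ẋ)=(0.274460, 0.904668)
phase 2: p=0.0276, T=0.609, ωT=1.924866, cosh=3.500064, sinh=3.354168; start (x,ẋ)=(0.274460, 0.904668) → end (x,ẋ)=(1.851668, 5.783484)

x = 1.8517, ẋ = 5.7835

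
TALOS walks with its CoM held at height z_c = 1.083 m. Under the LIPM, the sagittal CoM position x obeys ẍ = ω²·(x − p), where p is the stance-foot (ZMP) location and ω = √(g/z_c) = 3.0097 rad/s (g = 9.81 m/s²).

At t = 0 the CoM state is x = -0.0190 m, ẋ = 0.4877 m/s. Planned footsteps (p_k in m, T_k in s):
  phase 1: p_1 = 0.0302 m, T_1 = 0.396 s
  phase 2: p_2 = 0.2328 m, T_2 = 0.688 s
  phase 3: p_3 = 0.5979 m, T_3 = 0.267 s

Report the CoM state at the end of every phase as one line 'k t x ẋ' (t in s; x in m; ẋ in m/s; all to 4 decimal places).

1 0.3960 0.1839 0.6557
2 1.0840 0.8861 2.0675
3 1.3510 1.5977 3.5463

phase 1: p=0.0302, T=0.396, ωT=1.191841, cosh=1.798400, sinh=1.494739; start (x,ẋ)=(-0.019000, 0.487700) → end (x,ẋ)=(0.183930, 0.655743)
phase 2: p=0.2328, T=0.688, ωT=2.070674, cosh=4.028132, sinh=3.902031; start (x,ẋ)=(0.183930, 0.655743) → end (x,ẋ)=(0.886107, 2.067496)
phase 3: p=0.5979, T=0.267, ωT=0.803590, cosh=1.340632, sinh=0.892913; start (x,ẋ)=(0.886107, 2.067496) → end (x,ẋ)=(1.597661, 3.546279)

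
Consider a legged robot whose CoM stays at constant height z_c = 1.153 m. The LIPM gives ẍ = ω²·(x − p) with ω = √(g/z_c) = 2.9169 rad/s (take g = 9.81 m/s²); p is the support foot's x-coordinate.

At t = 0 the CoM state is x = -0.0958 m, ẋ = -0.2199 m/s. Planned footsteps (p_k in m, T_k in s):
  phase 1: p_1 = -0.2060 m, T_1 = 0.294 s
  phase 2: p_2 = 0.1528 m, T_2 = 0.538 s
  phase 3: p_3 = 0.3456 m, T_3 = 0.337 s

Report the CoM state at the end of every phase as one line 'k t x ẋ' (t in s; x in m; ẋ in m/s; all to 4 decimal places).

phase 1: p=-0.2060, T=0.294, ωT=0.857569, cosh=1.390807, sinh=0.966615; start (x,ẋ)=(-0.095800, -0.219900) → end (x,ẋ)=(-0.125604, 0.004873)
phase 2: p=0.1528, T=0.538, ωT=1.569292, cosh=2.505720, sinh=2.297527; start (x,ẋ)=(-0.125604, 0.004873) → end (x,ẋ)=(-0.540966, -1.853562)
phase 3: p=0.3456, T=0.337, ωT=0.982995, cosh=1.523319, sinh=1.149130; start (x,ẋ)=(-0.540966, -1.853562) → end (x,ẋ)=(-1.735144, -5.795244)

1 0.2940 -0.1256 0.0049
2 0.8320 -0.5410 -1.8536
3 1.1690 -1.7351 -5.7952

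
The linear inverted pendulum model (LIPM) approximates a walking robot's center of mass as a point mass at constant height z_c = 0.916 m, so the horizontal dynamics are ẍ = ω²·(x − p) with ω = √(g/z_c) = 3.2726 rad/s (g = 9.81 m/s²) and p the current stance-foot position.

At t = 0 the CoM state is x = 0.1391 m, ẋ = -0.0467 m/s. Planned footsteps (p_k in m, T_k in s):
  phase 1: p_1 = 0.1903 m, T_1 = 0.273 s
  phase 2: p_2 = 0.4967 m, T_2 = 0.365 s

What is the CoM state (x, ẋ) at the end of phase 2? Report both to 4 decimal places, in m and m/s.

phase 1: p=0.1903, T=0.273, ωT=0.893420, cosh=1.426363, sinh=1.017109; start (x,ẋ)=(0.139100, -0.046700) → end (x,ẋ)=(0.102756, -0.237035)
phase 2: p=0.4967, T=0.365, ωT=1.194499, cosh=1.802379, sinh=1.499524; start (x,ẋ)=(0.102756, -0.237035) → end (x,ẋ)=(-0.321947, -2.360444)

x = -0.3219, ẋ = -2.3604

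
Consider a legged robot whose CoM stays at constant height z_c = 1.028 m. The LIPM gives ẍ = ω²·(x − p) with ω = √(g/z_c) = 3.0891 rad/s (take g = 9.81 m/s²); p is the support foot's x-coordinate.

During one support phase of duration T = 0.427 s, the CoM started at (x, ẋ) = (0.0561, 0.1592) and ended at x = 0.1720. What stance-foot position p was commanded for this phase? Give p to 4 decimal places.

ωT = 3.0891·0.427 = 1.319046; cosh(ωT) = 2.003621, sinh(ωT) = 1.736230
x(T) = p + (x₀−p)·cosh(ωT) + (ẋ₀/ω)·sinh(ωT) ⇒ p·(1 − cosh) = x(T) − x₀·cosh − (ẋ₀/ω)·sinh
numerator   = 0.1720 − (0.0561)·2.003621 − (0.1592/3.0891)·1.736230 = -0.029882
denominator = 1 − 2.003621 = -1.003621
p = -0.029882 / -1.003621 = 0.0298

p = 0.0298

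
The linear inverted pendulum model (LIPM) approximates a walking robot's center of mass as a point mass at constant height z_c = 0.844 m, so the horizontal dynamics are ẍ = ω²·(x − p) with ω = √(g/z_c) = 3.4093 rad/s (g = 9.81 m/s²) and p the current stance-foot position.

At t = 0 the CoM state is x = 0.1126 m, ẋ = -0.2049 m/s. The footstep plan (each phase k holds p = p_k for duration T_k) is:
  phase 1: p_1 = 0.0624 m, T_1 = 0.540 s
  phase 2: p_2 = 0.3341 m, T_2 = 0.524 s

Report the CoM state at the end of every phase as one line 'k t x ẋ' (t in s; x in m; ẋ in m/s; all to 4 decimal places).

phase 1: p=0.0624, T=0.540, ωT=1.841022, cosh=3.230816, sinh=3.072161; start (x,ẋ)=(0.112600, -0.204900) → end (x,ẋ)=(0.039949, -0.136204)
phase 2: p=0.3341, T=0.524, ωT=1.786473, cosh=3.067958, sinh=2.900408; start (x,ẋ)=(0.039949, -0.136204) → end (x,ẋ)=(-0.684216, -3.326537)

1 0.5400 0.0399 -0.1362
2 1.0640 -0.6842 -3.3265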